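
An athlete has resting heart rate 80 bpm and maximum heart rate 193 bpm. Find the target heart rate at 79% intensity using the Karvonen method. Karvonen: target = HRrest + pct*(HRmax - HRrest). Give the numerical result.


Target = HRrest + pct*(HRmax - HRrest)
Heart rate reserve = HRmax - HRrest = 193 - 80 = 113 bpm
Fraction = 79% = 0.79
Target = 80 + 0.79 * 113
Target = 80 + 89.27 = 169.27 bpm

169.27 bpm


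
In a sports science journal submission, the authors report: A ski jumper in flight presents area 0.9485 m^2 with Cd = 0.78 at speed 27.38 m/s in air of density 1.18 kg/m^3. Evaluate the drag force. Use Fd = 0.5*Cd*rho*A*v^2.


Fd = 0.5 * Cd * rho * A * v^2
Fd = 0.5 * 0.78 * 1.18 * 0.9485 * 27.38^2
v^2 = 749.6644
Fd = 0.5 * 0.78 * 1.18 * 0.9485 * 749.6644 = 327.2283 N

327.2283 N


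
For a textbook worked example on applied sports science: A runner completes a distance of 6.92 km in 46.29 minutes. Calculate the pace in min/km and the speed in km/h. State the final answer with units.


Pace = time / distance = 46.29 min / 6.92 km = 6.6893 min/km
Speed = distance / time_in_hours = 6.92 / 0.7715 hr
Speed = 8.9695 km/h

6.6893 min/km, 8.9695 km/h


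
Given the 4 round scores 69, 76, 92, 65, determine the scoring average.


Average = sum / n
Sum = 302
Average = 302 / 4 = 75.5

75.5


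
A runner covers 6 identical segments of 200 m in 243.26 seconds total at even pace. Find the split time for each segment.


Split time = total_time / n_laps = 243.26 / 6
Split time = 40.5433 s per lap

40.5433 s


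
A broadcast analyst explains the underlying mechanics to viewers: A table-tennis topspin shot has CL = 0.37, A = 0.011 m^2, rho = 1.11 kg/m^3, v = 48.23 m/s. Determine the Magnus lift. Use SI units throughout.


FM = 0.5 * CL * rho * A * v^2
FM = 0.5 * 0.37 * 1.11 * 0.011 * 48.23^2
v^2 = 2326.1329
FM = 0.5 * 0.37 * 1.11 * 0.011 * 2326.1329 = 5.2544 N

5.2544 N


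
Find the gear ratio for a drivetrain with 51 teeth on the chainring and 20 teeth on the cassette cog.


GR = front_teeth / rear_teeth
GR = 51 / 20
GR = 2.55

2.55


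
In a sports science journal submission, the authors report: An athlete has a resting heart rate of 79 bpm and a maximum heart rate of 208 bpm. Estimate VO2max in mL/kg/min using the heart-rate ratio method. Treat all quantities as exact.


VO2max = 15.3 * HRmax / HRrest
VO2max = 15.3 * 208 / 79
VO2max = 3182.4 / 79 = 40.2835 mL/kg/min

40.2835 mL/kg/min


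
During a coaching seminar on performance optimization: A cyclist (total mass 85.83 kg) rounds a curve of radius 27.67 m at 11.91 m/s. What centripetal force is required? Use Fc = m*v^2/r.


Fc = m * v^2 / r
v^2 = 11.91^2 = 141.8481
Fc = 85.83 * 141.8481 / 27.67
Fc = 12174.8224 / 27.67 = 440.0008 N

440.0008 N


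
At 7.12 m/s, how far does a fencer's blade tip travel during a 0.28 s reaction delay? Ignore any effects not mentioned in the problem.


d = v * t
d = 7.12 * 0.28
d = 1.9936 m

1.9936 m


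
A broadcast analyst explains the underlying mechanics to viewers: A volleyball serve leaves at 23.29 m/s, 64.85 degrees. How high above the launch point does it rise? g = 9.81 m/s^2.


H = (v*sin(theta))^2 / (2*g)
vy = v*sin(theta) = 23.29 * sin(64.85 deg) = 21.0821 m/s
H = vy^2 / (2*g) = 444.4536 / (2*9.81)
H = 444.4536 / 19.62 = 22.6531 m

22.6531 m


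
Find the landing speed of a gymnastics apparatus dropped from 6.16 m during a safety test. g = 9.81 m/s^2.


v = sqrt(2 * g * h)
v = sqrt(2 * 9.81 * 6.16)
v = sqrt(120.8592) = 10.9936 m/s

10.9936 m/s


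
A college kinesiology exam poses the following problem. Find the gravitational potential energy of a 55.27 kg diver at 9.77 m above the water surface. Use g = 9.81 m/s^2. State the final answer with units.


PE = m * g * h
PE = 55.27 * 9.81 * 9.77
PE = 542.1987 * 9.77 = 5297.2813 J

5297.2813 J


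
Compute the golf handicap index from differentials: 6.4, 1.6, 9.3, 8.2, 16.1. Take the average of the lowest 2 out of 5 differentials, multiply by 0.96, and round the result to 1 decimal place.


All differentials: 6.4, 1.6, 9.3, 8.2, 16.1
Sorted: 1.6, 6.4, 8.2, 9.3, 16.1
Best 2: 1.6, 6.4
Average of best = 8 / 2 = 4
Raw index = 4 * 0.96 = 3.84
Handicap index = round(3.84, 1) = 3.8

3.8


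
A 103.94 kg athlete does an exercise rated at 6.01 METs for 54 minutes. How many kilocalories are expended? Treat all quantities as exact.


kcal = MET * mass * time_hr
Convert time: 54 min = 0.9 hr
kcal = 6.01 * 103.94 * 0.9
kcal = 562.2115 kcal

562.2115 kcal


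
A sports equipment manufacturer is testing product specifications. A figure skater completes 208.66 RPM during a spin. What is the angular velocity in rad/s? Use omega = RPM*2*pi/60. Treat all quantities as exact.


omega = RPM * 2 * pi / 60
omega = 208.66 * 2 * 3.14159 / 60
omega = 1311.0494 / 60 = 21.8508 rad/s

21.8508 rad/s


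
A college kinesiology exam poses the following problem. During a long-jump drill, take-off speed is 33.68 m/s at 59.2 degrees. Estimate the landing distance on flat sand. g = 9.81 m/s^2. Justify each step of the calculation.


R = v^2 * sin(2*theta) / g
Convert angle to radians: theta = 59.2 deg = 1.0332 rad
sin(2*theta) = sin(2.0665) = 0.8796
R = 33.68^2 * 0.8796 / 9.81
R = 1134.3424 * 0.8796 / 9.81 = 101.7148 m

101.7148 m


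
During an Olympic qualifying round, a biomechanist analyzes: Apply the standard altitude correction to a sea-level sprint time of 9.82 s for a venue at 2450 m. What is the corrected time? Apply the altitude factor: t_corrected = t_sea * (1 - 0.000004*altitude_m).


Correction factor = 1 - 0.000004 * 2450 = 0.9902
t_corrected = t_sea * factor = 9.82 * 0.9902
t_corrected = 9.7238 s

9.7238 s


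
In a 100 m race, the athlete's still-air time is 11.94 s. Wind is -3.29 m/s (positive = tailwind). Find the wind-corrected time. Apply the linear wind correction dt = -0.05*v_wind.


dt = -0.05 * v_wind = -0.05 * -3.29 = 0.1645 s
t_corrected = t_still + dt = 11.94 + (0.1645)
t_corrected = 12.1045 s

12.1045 s


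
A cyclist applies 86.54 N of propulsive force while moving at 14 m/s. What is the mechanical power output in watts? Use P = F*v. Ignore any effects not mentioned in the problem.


P = F * v
P = 86.54 * 14
P = 1211.56 W

1211.56 W


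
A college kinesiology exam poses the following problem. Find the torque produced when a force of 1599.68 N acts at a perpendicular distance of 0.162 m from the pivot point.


tau = F * d
tau = 1599.68 * 0.162
tau = 259.1482 N*m

259.1482 N*m


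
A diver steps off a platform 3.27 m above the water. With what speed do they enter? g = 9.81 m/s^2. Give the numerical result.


v = sqrt(2 * g * h)
v = sqrt(2 * 9.81 * 3.27)
v = sqrt(64.1574) = 8.0098 m/s

8.0098 m/s


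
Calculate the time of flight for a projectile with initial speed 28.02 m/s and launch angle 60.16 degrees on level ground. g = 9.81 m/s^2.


T = 2*v*sin(theta)/g
sin(theta) = sin(60.16 deg) = 0.8674
T = 2*28.02*0.8674 / 9.81
T = 48.6101 / 9.81 = 4.9552 s

4.9552 s


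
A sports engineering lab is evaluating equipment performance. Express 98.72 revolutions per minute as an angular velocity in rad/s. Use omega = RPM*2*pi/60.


omega = RPM * 2 * pi / 60
omega = 98.72 * 2 * 3.14159 / 60
omega = 620.2761 / 60 = 10.3379 rad/s

10.3379 rad/s


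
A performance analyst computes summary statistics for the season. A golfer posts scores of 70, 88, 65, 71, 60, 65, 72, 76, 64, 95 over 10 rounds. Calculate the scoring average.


Average = sum / n
Sum = 726
Average = 726 / 10 = 72.6

72.6


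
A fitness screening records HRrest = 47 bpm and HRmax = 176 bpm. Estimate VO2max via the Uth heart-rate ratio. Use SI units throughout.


VO2max = 15.3 * HRmax / HRrest
VO2max = 15.3 * 176 / 47
VO2max = 2692.8 / 47 = 57.2936 mL/kg/min

57.2936 mL/kg/min


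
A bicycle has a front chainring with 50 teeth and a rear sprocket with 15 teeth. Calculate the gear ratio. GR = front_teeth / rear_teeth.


GR = front_teeth / rear_teeth
GR = 50 / 15
GR = 3.3333

3.3333


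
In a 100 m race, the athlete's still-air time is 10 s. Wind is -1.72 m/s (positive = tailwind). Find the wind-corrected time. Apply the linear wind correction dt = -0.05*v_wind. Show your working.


dt = -0.05 * v_wind = -0.05 * -1.72 = 0.086 s
t_corrected = t_still + dt = 10 + (0.086)
t_corrected = 10.086 s

10.086 s


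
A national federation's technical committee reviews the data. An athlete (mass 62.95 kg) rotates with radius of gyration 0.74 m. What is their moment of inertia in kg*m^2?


I = m * k^2
I = 62.95 * 0.74^2
I = 62.95 * 0.5476 = 34.4714 kg*m^2

34.4714 kg*m^2


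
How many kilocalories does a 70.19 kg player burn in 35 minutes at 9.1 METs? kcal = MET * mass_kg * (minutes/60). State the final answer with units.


kcal = MET * mass * time_hr
Convert time: 35 min = 0.5833 hr
kcal = 9.1 * 70.19 * 0.5833
kcal = 372.5919 kcal

372.5919 kcal


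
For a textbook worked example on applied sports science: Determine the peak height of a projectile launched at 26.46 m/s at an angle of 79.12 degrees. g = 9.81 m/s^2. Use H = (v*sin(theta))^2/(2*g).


H = (v*sin(theta))^2 / (2*g)
vy = v*sin(theta) = 26.46 * sin(79.12 deg) = 25.9844 m/s
H = vy^2 / (2*g) = 675.1876 / (2*9.81)
H = 675.1876 / 19.62 = 34.4132 m

34.4132 m


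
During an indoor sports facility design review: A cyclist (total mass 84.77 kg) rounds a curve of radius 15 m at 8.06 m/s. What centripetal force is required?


Fc = m * v^2 / r
v^2 = 8.06^2 = 64.9636
Fc = 84.77 * 64.9636 / 15
Fc = 5506.9644 / 15 = 367.131 N

367.131 N


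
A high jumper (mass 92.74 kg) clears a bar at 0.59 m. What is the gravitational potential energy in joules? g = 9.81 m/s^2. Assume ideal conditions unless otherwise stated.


PE = m * g * h
PE = 92.74 * 9.81 * 0.59
PE = 909.7794 * 0.59 = 536.7698 J

536.7698 J


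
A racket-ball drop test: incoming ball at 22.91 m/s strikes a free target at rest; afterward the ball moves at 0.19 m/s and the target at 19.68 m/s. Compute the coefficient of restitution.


e = (v2_after - v1_after) / (v1_before - v2_before)
Numerator = 19.68 - 0.19 = 19.49
Denominator = 22.91 - 0 = 22.91
e = 19.49 / 22.91 = 0.8507

0.8507


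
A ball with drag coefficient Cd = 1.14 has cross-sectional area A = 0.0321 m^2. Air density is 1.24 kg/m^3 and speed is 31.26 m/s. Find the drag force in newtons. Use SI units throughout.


Fd = 0.5 * Cd * rho * A * v^2
Fd = 0.5 * 1.14 * 1.24 * 0.0321 * 31.26^2
v^2 = 977.1876
Fd = 0.5 * 1.14 * 1.24 * 0.0321 * 977.1876 = 22.1707 N

22.1707 N


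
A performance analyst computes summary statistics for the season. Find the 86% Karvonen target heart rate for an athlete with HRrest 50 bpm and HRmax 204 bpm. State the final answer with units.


Target = HRrest + pct*(HRmax - HRrest)
Heart rate reserve = HRmax - HRrest = 204 - 50 = 154 bpm
Fraction = 86% = 0.86
Target = 50 + 0.86 * 154
Target = 50 + 132.44 = 182.44 bpm

182.44 bpm


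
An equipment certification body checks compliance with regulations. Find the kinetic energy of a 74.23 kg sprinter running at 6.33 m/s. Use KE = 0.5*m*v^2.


KE = 0.5 * m * v^2
KE = 0.5 * 74.23 * 6.33^2
KE = 0.5 * 74.23 * 40.0689 = 1487.1572 J

1487.1572 J


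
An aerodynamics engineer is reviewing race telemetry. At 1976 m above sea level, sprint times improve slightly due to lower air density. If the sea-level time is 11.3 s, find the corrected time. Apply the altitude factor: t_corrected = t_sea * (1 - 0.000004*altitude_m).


Correction factor = 1 - 0.000004 * 1976 = 0.992096
t_corrected = t_sea * factor = 11.3 * 0.992096
t_corrected = 11.2107 s

11.2107 s


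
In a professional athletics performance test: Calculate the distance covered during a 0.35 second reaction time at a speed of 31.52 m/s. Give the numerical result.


d = v * t
d = 31.52 * 0.35
d = 11.032 m

11.032 m


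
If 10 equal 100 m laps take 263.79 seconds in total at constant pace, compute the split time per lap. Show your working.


Split time = total_time / n_laps = 263.79 / 10
Split time = 26.379 s per lap

26.379 s


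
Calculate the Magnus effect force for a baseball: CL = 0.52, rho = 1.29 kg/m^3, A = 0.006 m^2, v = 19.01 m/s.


FM = 0.5 * CL * rho * A * v^2
FM = 0.5 * 0.52 * 1.29 * 0.006 * 19.01^2
v^2 = 361.3801
FM = 0.5 * 0.52 * 1.29 * 0.006 * 361.3801 = 0.7272 N

0.7272 N


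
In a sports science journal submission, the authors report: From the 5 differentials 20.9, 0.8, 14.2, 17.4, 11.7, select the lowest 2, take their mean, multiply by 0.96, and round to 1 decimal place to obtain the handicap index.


All differentials: 20.9, 0.8, 14.2, 17.4, 11.7
Sorted: 0.8, 11.7, 14.2, 17.4, 20.9
Best 2: 0.8, 11.7
Average of best = 12.5 / 2 = 6.25
Raw index = 6.25 * 0.96 = 6
Handicap index = round(6, 1) = 6.0

6.0


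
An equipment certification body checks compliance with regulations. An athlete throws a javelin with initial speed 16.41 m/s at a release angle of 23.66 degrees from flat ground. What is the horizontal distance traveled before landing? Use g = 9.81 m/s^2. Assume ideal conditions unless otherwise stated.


R = v^2 * sin(2*theta) / g
Convert angle to radians: theta = 23.66 deg = 0.4129 rad
sin(2*theta) = sin(0.8259) = 0.7352
R = 16.41^2 * 0.7352 / 9.81
R = 269.2881 * 0.7352 / 9.81 = 20.1802 m

20.1802 m


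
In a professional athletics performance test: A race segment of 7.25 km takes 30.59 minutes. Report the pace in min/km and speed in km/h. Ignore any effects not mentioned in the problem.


Pace = time / distance = 30.59 min / 7.25 km = 4.2193 min/km
Speed = distance / time_in_hours = 7.25 / 0.5098 hr
Speed = 14.2203 km/h

4.2193 min/km, 14.2203 km/h


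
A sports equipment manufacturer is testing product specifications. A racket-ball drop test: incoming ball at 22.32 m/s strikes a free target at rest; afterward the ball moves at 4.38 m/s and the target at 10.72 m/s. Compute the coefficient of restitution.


e = (v2_after - v1_after) / (v1_before - v2_before)
Numerator = 10.72 - 4.38 = 6.34
Denominator = 22.32 - 0 = 22.32
e = 6.34 / 22.32 = 0.2841

0.2841


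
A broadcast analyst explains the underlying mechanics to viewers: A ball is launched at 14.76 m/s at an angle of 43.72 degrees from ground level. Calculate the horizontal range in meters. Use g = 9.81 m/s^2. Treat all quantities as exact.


R = v^2 * sin(2*theta) / g
Convert angle to radians: theta = 43.72 deg = 0.7631 rad
sin(2*theta) = sin(1.5261) = 0.999
R = 14.76^2 * 0.999 / 9.81
R = 217.8576 * 0.999 / 9.81 = 22.1855 m

22.1855 m


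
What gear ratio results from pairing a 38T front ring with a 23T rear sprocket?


GR = front_teeth / rear_teeth
GR = 38 / 23
GR = 1.6522

1.6522


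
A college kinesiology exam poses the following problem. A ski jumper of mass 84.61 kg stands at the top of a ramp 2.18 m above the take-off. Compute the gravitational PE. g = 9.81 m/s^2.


PE = m * g * h
PE = 84.61 * 9.81 * 2.18
PE = 830.0241 * 2.18 = 1809.4525 J

1809.4525 J


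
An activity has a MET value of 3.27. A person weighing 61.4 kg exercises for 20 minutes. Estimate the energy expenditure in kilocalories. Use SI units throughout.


kcal = MET * mass * time_hr
Convert time: 20 min = 0.3333 hr
kcal = 3.27 * 61.4 * 0.3333
kcal = 66.926 kcal

66.926 kcal


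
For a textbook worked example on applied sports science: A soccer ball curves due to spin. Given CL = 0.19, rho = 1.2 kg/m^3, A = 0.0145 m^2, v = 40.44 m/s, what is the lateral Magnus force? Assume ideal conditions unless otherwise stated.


FM = 0.5 * CL * rho * A * v^2
FM = 0.5 * 0.19 * 1.2 * 0.0145 * 40.44^2
v^2 = 1635.3936
FM = 0.5 * 0.19 * 1.2 * 0.0145 * 1635.3936 = 2.7033 N

2.7033 N


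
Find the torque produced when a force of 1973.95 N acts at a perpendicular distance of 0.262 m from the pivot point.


tau = F * d
tau = 1973.95 * 0.262
tau = 517.1749 N*m

517.1749 N*m


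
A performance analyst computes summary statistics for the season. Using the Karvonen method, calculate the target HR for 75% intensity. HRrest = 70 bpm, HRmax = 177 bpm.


Target = HRrest + pct*(HRmax - HRrest)
Heart rate reserve = HRmax - HRrest = 177 - 70 = 107 bpm
Fraction = 75% = 0.75
Target = 70 + 0.75 * 107
Target = 70 + 80.25 = 150.25 bpm

150.25 bpm


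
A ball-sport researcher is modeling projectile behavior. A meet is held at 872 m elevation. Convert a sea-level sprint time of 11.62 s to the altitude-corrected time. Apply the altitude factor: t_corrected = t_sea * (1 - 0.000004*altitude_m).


Correction factor = 1 - 0.000004 * 872 = 0.996512
t_corrected = t_sea * factor = 11.62 * 0.996512
t_corrected = 11.5795 s

11.5795 s


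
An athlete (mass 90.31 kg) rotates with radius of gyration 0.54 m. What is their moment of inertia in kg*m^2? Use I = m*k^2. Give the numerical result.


I = m * k^2
I = 90.31 * 0.54^2
I = 90.31 * 0.2916 = 26.3344 kg*m^2

26.3344 kg*m^2


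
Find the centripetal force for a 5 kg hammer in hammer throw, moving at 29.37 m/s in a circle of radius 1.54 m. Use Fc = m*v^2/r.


Fc = m * v^2 / r
v^2 = 29.37^2 = 862.5969
Fc = 5 * 862.5969 / 1.54
Fc = 4312.9845 / 1.54 = 2800.6393 N

2800.6393 N


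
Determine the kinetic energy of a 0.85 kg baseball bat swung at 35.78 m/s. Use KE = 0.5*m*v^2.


KE = 0.5 * m * v^2
KE = 0.5 * 0.85 * 35.78^2
KE = 0.5 * 0.85 * 1280.2084 = 544.0886 J

544.0886 J


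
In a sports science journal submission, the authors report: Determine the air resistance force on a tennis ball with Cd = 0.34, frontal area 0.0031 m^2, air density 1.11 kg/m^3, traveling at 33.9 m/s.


Fd = 0.5 * Cd * rho * A * v^2
Fd = 0.5 * 0.34 * 1.11 * 0.0031 * 33.9^2
v^2 = 1149.21
Fd = 0.5 * 0.34 * 1.11 * 0.0031 * 1149.21 = 0.6723 N

0.6723 N


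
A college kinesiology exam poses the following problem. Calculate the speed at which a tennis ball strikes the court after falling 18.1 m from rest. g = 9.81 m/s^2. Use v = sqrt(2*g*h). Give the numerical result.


v = sqrt(2 * g * h)
v = sqrt(2 * 9.81 * 18.1)
v = sqrt(355.122) = 18.8447 m/s

18.8447 m/s


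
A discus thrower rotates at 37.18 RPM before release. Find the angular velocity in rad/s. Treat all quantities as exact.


omega = RPM * 2 * pi / 60
omega = 37.18 * 2 * 3.14159 / 60
omega = 233.6088 / 60 = 3.8935 rad/s

3.8935 rad/s


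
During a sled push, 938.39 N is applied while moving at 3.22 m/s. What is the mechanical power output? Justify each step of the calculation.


P = F * v
P = 938.39 * 3.22
P = 3021.6158 W

3021.6158 W


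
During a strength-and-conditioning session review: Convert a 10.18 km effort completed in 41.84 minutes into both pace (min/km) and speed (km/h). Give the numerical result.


Pace = time / distance = 41.84 min / 10.18 km = 4.11 min/km
Speed = distance / time_in_hours = 10.18 / 0.6973 hr
Speed = 14.5985 km/h

4.11 min/km, 14.5985 km/h


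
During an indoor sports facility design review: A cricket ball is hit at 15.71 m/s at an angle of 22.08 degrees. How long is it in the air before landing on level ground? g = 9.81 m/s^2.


T = 2*v*sin(theta)/g
sin(theta) = sin(22.08 deg) = 0.3759
T = 2*15.71*0.3759 / 9.81
T = 11.8108 / 9.81 = 1.204 s

1.204 s


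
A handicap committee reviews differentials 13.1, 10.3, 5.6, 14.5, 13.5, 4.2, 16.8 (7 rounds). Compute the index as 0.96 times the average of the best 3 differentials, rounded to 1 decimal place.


All differentials: 13.1, 10.3, 5.6, 14.5, 13.5, 4.2, 16.8
Sorted: 4.2, 5.6, 10.3, 13.1, 13.5, 14.5, 16.8
Best 3: 4.2, 5.6, 10.3
Average of best = 20.1 / 3 = 6.7
Raw index = 6.7 * 0.96 = 6.432
Handicap index = round(6.432, 1) = 6.4

6.4


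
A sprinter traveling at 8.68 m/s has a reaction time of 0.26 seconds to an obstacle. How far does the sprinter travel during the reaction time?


d = v * t
d = 8.68 * 0.26
d = 2.2568 m

2.2568 m


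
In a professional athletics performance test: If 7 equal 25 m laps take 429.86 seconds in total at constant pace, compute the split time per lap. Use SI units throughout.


Split time = total_time / n_laps = 429.86 / 7
Split time = 61.4086 s per lap

61.4086 s


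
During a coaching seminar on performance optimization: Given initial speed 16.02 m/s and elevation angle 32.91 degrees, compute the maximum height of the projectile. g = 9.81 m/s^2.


H = (v*sin(theta))^2 / (2*g)
vy = v*sin(theta) = 16.02 * sin(32.91 deg) = 8.704 m/s
H = vy^2 / (2*g) = 75.7597 / (2*9.81)
H = 75.7597 / 19.62 = 3.8613 m

3.8613 m


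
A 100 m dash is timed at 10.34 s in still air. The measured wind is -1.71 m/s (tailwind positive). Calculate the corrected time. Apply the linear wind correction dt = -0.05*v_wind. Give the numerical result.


dt = -0.05 * v_wind = -0.05 * -1.71 = 0.0855 s
t_corrected = t_still + dt = 10.34 + (0.0855)
t_corrected = 10.4255 s

10.4255 s


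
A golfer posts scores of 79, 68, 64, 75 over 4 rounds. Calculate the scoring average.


Average = sum / n
Sum = 286
Average = 286 / 4 = 71.5

71.5


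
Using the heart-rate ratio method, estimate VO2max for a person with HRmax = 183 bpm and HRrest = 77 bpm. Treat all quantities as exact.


VO2max = 15.3 * HRmax / HRrest
VO2max = 15.3 * 183 / 77
VO2max = 2799.9 / 77 = 36.3623 mL/kg/min

36.3623 mL/kg/min


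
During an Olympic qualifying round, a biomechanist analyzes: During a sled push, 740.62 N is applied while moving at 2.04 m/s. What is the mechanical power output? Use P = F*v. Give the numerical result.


P = F * v
P = 740.62 * 2.04
P = 1510.8648 W

1510.8648 W


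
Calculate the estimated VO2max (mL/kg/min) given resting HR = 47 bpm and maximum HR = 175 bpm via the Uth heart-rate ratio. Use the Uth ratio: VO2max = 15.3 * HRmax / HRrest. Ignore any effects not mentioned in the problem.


VO2max = 15.3 * HRmax / HRrest
VO2max = 15.3 * 175 / 47
VO2max = 2677.5 / 47 = 56.9681 mL/kg/min

56.9681 mL/kg/min


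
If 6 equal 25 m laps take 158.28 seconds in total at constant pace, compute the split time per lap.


Split time = total_time / n_laps = 158.28 / 6
Split time = 26.38 s per lap

26.38 s


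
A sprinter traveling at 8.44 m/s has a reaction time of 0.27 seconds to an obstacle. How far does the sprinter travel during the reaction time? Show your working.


d = v * t
d = 8.44 * 0.27
d = 2.2788 m

2.2788 m


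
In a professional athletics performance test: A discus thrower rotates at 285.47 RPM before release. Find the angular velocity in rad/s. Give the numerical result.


omega = RPM * 2 * pi / 60
omega = 285.47 * 2 * 3.14159 / 60
omega = 1793.6609 / 60 = 29.8943 rad/s

29.8943 rad/s


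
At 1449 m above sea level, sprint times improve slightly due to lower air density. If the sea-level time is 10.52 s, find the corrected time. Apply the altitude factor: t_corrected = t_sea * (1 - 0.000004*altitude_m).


Correction factor = 1 - 0.000004 * 1449 = 0.994204
t_corrected = t_sea * factor = 10.52 * 0.994204
t_corrected = 10.459 s

10.459 s


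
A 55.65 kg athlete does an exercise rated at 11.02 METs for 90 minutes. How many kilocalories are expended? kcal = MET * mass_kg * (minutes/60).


kcal = MET * mass * time_hr
Convert time: 90 min = 1.5 hr
kcal = 11.02 * 55.65 * 1.5
kcal = 919.8945 kcal

919.8945 kcal


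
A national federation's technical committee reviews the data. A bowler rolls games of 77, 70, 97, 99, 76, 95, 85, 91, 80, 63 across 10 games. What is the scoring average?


Average = sum / n
Sum = 833
Average = 833 / 10 = 83.3

83.3


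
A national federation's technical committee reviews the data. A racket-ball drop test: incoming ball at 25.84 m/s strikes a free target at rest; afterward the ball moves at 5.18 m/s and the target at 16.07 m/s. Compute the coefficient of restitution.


e = (v2_after - v1_after) / (v1_before - v2_before)
Numerator = 16.07 - 5.18 = 10.89
Denominator = 25.84 - 0 = 25.84
e = 10.89 / 25.84 = 0.4214

0.4214


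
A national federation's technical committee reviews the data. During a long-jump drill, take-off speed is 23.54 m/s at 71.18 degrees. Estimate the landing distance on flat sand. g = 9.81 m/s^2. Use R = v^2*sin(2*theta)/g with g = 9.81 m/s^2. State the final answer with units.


R = v^2 * sin(2*theta) / g
Convert angle to radians: theta = 71.18 deg = 1.2423 rad
sin(2*theta) = sin(2.4847) = 0.6107
R = 23.54^2 * 0.6107 / 9.81
R = 554.1316 * 0.6107 / 9.81 = 34.4961 m

34.4961 m


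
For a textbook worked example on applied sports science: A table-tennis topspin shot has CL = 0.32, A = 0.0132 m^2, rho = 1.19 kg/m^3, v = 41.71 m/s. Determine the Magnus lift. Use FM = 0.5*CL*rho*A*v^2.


FM = 0.5 * CL * rho * A * v^2
FM = 0.5 * 0.32 * 1.19 * 0.0132 * 41.71^2
v^2 = 1739.7241
FM = 0.5 * 0.32 * 1.19 * 0.0132 * 1739.7241 = 4.3724 N

4.3724 N


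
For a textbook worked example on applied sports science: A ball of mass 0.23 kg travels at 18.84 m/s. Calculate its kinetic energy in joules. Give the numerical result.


KE = 0.5 * m * v^2
KE = 0.5 * 0.23 * 18.84^2
KE = 0.5 * 0.23 * 354.9456 = 40.8187 J

40.8187 J


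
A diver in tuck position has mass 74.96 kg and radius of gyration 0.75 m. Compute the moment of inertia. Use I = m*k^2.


I = m * k^2
I = 74.96 * 0.75^2
I = 74.96 * 0.5625 = 42.165 kg*m^2

42.165 kg*m^2


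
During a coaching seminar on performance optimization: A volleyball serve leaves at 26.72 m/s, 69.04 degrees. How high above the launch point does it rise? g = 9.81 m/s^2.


H = (v*sin(theta))^2 / (2*g)
vy = v*sin(theta) = 26.72 * sin(69.04 deg) = 24.9519 m/s
H = vy^2 / (2*g) = 622.5997 / (2*9.81)
H = 622.5997 / 19.62 = 31.7329 m

31.7329 m


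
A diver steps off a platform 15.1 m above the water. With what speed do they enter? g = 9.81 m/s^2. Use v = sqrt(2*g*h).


v = sqrt(2 * g * h)
v = sqrt(2 * 9.81 * 15.1)
v = sqrt(296.262) = 17.2123 m/s

17.2123 m/s


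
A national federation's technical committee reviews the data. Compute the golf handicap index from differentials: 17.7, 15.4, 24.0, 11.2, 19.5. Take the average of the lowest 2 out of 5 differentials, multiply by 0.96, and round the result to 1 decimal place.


All differentials: 17.7, 15.4, 24.0, 11.2, 19.5
Sorted: 11.2, 15.4, 17.7, 19.5, 24.0
Best 2: 11.2, 15.4
Average of best = 26.6 / 2 = 13.3
Raw index = 13.3 * 0.96 = 12.768
Handicap index = round(12.768, 1) = 12.8

12.8


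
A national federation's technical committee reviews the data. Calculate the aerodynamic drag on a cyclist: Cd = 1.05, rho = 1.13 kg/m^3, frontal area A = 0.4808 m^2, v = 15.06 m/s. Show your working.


Fd = 0.5 * Cd * rho * A * v^2
Fd = 0.5 * 1.05 * 1.13 * 0.4808 * 15.06^2
v^2 = 226.8036
Fd = 0.5 * 1.05 * 1.13 * 0.4808 * 226.8036 = 64.6922 N

64.6922 N


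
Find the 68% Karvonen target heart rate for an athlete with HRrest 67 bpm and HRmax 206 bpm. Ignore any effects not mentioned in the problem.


Target = HRrest + pct*(HRmax - HRrest)
Heart rate reserve = HRmax - HRrest = 206 - 67 = 139 bpm
Fraction = 68% = 0.68
Target = 67 + 0.68 * 139
Target = 67 + 94.52 = 161.52 bpm

161.52 bpm


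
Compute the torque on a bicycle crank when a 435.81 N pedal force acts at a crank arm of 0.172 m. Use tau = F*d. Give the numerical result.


tau = F * d
tau = 435.81 * 0.172
tau = 74.9593 N*m

74.9593 N*m


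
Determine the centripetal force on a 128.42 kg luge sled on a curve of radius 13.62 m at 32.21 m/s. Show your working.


Fc = m * v^2 / r
v^2 = 32.21^2 = 1037.4841
Fc = 128.42 * 1037.4841 / 13.62
Fc = 133233.7081 / 13.62 = 9782.2106 N

9782.2106 N


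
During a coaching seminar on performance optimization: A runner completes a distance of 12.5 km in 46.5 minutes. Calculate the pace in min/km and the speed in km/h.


Pace = time / distance = 46.5 min / 12.5 km = 3.72 min/km
Speed = distance / time_in_hours = 12.5 / 0.775 hr
Speed = 16.129 km/h

3.72 min/km, 16.129 km/h


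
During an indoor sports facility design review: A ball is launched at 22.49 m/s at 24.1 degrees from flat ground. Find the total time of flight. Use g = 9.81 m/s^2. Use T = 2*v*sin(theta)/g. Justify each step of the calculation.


T = 2*v*sin(theta)/g
sin(theta) = sin(24.1 deg) = 0.4083
T = 2*22.49*0.4083 / 9.81
T = 18.3667 / 9.81 = 1.8722 s

1.8722 s


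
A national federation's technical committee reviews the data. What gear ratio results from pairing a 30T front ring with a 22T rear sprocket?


GR = front_teeth / rear_teeth
GR = 30 / 22
GR = 1.3636

1.3636


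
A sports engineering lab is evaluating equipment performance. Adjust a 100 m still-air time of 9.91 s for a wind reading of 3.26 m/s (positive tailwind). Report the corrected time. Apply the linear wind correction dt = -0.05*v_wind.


dt = -0.05 * v_wind = -0.05 * 3.26 = -0.163 s
t_corrected = t_still + dt = 9.91 + (-0.163)
t_corrected = 9.747 s

9.747 s


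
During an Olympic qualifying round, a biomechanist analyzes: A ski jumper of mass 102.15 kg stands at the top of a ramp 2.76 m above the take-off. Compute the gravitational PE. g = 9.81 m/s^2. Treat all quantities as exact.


PE = m * g * h
PE = 102.15 * 9.81 * 2.76
PE = 1002.0915 * 2.76 = 2765.7725 J

2765.7725 J


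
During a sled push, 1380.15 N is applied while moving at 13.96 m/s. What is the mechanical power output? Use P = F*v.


P = F * v
P = 1380.15 * 13.96
P = 19266.894 W

19266.894 W


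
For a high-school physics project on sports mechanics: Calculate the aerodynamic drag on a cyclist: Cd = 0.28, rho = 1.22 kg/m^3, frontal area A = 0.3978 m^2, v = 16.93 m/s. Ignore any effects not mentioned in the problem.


Fd = 0.5 * Cd * rho * A * v^2
Fd = 0.5 * 0.28 * 1.22 * 0.3978 * 16.93^2
v^2 = 286.6249
Fd = 0.5 * 0.28 * 1.22 * 0.3978 * 286.6249 = 19.4745 N

19.4745 N


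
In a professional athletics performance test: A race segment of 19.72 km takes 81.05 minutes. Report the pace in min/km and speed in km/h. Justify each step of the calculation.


Pace = time / distance = 81.05 min / 19.72 km = 4.11 min/km
Speed = distance / time_in_hours = 19.72 / 1.3508 hr
Speed = 14.5984 km/h

4.11 min/km, 14.5984 km/h


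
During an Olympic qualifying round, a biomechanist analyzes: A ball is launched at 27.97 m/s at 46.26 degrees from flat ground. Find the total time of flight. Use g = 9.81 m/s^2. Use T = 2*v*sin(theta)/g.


T = 2*v*sin(theta)/g
sin(theta) = sin(46.26 deg) = 0.7225
T = 2*27.97*0.7225 / 9.81
T = 40.4158 / 9.81 = 4.1199 s

4.1199 s


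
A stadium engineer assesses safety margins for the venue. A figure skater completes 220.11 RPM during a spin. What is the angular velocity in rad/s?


omega = RPM * 2 * pi / 60
omega = 220.11 * 2 * 3.14159 / 60
omega = 1382.9919 / 60 = 23.0499 rad/s

23.0499 rad/s


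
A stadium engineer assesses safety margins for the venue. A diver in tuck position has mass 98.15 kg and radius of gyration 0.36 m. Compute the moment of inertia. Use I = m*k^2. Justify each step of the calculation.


I = m * k^2
I = 98.15 * 0.36^2
I = 98.15 * 0.1296 = 12.7202 kg*m^2

12.7202 kg*m^2


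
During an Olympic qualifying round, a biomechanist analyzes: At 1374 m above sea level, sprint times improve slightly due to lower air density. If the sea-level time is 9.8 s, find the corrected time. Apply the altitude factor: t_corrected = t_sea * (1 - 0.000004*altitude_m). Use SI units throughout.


Correction factor = 1 - 0.000004 * 1374 = 0.994504
t_corrected = t_sea * factor = 9.8 * 0.994504
t_corrected = 9.7461 s

9.7461 s


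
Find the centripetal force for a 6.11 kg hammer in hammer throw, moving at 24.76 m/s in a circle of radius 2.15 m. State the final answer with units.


Fc = m * v^2 / r
v^2 = 24.76^2 = 613.0576
Fc = 6.11 * 613.0576 / 2.15
Fc = 3745.7819 / 2.15 = 1742.2242 N

1742.2242 N


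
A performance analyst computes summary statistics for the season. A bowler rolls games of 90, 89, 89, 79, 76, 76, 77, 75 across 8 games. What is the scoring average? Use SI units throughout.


Average = sum / n
Sum = 651
Average = 651 / 8 = 81.375

81.375


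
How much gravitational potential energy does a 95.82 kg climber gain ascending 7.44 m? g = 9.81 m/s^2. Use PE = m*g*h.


PE = m * g * h
PE = 95.82 * 9.81 * 7.44
PE = 939.9942 * 7.44 = 6993.5568 J

6993.5568 J


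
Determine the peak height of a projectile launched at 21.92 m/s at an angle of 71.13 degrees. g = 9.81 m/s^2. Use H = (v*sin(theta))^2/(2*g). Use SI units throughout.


H = (v*sin(theta))^2 / (2*g)
vy = v*sin(theta) = 21.92 * sin(71.13 deg) = 20.7419 m/s
H = vy^2 / (2*g) = 430.2267 / (2*9.81)
H = 430.2267 / 19.62 = 21.928 m

21.928 m


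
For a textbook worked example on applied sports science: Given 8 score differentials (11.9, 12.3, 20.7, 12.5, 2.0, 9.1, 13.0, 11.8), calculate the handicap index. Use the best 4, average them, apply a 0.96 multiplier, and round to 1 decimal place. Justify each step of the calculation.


All differentials: 11.9, 12.3, 20.7, 12.5, 2.0, 9.1, 13.0, 11.8
Sorted: 2.0, 9.1, 11.8, 11.9, 12.3, 12.5, 13.0, 20.7
Best 4: 2.0, 9.1, 11.8, 11.9
Average of best = 34.8 / 4 = 8.7
Raw index = 8.7 * 0.96 = 8.352
Handicap index = round(8.352, 1) = 8.4

8.4


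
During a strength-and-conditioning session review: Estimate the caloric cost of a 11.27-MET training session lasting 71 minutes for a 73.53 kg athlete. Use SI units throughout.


kcal = MET * mass * time_hr
Convert time: 71 min = 1.1833 hr
kcal = 11.27 * 73.53 * 1.1833
kcal = 980.6083 kcal

980.6083 kcal


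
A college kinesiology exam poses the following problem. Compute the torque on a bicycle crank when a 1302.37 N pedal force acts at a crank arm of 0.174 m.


tau = F * d
tau = 1302.37 * 0.174
tau = 226.6124 N*m

226.6124 N*m


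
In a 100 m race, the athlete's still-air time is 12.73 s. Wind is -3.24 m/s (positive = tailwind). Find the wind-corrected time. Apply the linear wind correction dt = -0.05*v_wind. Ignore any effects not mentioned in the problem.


dt = -0.05 * v_wind = -0.05 * -3.24 = 0.162 s
t_corrected = t_still + dt = 12.73 + (0.162)
t_corrected = 12.892 s

12.892 s


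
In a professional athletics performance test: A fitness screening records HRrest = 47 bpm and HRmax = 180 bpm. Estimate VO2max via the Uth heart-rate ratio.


VO2max = 15.3 * HRmax / HRrest
VO2max = 15.3 * 180 / 47
VO2max = 2754 / 47 = 58.5957 mL/kg/min

58.5957 mL/kg/min


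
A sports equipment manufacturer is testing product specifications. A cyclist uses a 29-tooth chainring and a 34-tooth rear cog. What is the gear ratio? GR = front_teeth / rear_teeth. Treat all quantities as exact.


GR = front_teeth / rear_teeth
GR = 29 / 34
GR = 0.8529

0.8529


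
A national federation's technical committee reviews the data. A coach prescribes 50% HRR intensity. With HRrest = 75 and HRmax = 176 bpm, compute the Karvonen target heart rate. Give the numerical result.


Target = HRrest + pct*(HRmax - HRrest)
Heart rate reserve = HRmax - HRrest = 176 - 75 = 101 bpm
Fraction = 50% = 0.5
Target = 75 + 0.5 * 101
Target = 75 + 50.5 = 125.5 bpm

125.5 bpm


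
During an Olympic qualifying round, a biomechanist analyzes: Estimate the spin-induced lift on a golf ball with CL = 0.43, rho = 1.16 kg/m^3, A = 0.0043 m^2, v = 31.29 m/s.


FM = 0.5 * CL * rho * A * v^2
FM = 0.5 * 0.43 * 1.16 * 0.0043 * 31.29^2
v^2 = 979.0641
FM = 0.5 * 0.43 * 1.16 * 0.0043 * 979.0641 = 1.05 N

1.05 N


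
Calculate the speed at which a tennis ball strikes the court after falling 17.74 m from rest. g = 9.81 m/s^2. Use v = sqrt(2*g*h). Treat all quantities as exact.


v = sqrt(2 * g * h)
v = sqrt(2 * 9.81 * 17.74)
v = sqrt(348.0588) = 18.6563 m/s

18.6563 m/s


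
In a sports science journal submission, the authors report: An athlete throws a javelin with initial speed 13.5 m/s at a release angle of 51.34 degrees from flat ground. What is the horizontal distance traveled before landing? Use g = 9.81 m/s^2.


R = v^2 * sin(2*theta) / g
Convert angle to radians: theta = 51.34 deg = 0.8961 rad
sin(2*theta) = sin(1.7921) = 0.9756
R = 13.5^2 * 0.9756 / 9.81
R = 182.25 * 0.9756 / 9.81 = 18.1249 m

18.1249 m


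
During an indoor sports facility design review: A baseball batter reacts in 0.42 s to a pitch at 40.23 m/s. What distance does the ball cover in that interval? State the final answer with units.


d = v * t
d = 40.23 * 0.42
d = 16.8966 m

16.8966 m


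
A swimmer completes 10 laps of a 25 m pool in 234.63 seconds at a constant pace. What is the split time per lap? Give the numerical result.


Split time = total_time / n_laps = 234.63 / 10
Split time = 23.463 s per lap

23.463 s


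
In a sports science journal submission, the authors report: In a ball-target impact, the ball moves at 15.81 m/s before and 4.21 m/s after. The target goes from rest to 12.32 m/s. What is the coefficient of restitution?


e = (v2_after - v1_after) / (v1_before - v2_before)
Numerator = 12.32 - 4.21 = 8.11
Denominator = 15.81 - 0 = 15.81
e = 8.11 / 15.81 = 0.513

0.513


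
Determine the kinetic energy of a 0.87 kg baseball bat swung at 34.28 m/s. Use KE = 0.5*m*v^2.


KE = 0.5 * m * v^2
KE = 0.5 * 0.87 * 34.28^2
KE = 0.5 * 0.87 * 1175.1184 = 511.1765 J

511.1765 J


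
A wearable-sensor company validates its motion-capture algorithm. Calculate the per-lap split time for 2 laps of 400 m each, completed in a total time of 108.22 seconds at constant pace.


Split time = total_time / n_laps = 108.22 / 2
Split time = 54.11 s per lap

54.11 s


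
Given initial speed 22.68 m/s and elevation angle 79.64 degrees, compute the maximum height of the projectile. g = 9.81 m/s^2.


H = (v*sin(theta))^2 / (2*g)
vy = v*sin(theta) = 22.68 * sin(79.64 deg) = 22.3103 m/s
H = vy^2 / (2*g) = 497.7474 / (2*9.81)
H = 497.7474 / 19.62 = 25.3694 m

25.3694 m


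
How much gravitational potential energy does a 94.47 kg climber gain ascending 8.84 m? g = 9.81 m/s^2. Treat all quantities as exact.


PE = m * g * h
PE = 94.47 * 9.81 * 8.84
PE = 926.7507 * 8.84 = 8192.4762 J

8192.4762 J


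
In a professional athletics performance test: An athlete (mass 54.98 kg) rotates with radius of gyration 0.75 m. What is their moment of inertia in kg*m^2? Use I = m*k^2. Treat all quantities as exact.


I = m * k^2
I = 54.98 * 0.75^2
I = 54.98 * 0.5625 = 30.9262 kg*m^2

30.9262 kg*m^2


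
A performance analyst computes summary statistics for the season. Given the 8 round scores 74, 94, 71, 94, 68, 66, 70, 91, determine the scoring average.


Average = sum / n
Sum = 628
Average = 628 / 8 = 78.5

78.5


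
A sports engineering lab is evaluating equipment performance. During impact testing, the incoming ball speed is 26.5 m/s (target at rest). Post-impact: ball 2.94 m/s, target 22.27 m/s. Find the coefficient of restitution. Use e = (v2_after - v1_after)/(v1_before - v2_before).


e = (v2_after - v1_after) / (v1_before - v2_before)
Numerator = 22.27 - 2.94 = 19.33
Denominator = 26.5 - 0 = 26.5
e = 19.33 / 26.5 = 0.7294

0.7294


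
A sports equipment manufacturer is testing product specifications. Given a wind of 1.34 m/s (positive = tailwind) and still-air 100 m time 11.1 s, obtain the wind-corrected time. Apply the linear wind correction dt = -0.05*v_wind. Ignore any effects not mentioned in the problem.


dt = -0.05 * v_wind = -0.05 * 1.34 = -0.067 s
t_corrected = t_still + dt = 11.1 + (-0.067)
t_corrected = 11.033 s

11.033 s


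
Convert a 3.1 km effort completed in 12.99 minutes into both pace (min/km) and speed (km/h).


Pace = time / distance = 12.99 min / 3.1 km = 4.1903 min/km
Speed = distance / time_in_hours = 3.1 / 0.2165 hr
Speed = 14.3187 km/h

4.1903 min/km, 14.3187 km/h


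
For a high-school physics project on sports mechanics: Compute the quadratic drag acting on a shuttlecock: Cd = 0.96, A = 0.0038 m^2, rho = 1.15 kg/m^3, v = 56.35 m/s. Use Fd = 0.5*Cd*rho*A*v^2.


Fd = 0.5 * Cd * rho * A * v^2
Fd = 0.5 * 0.96 * 1.15 * 0.0038 * 56.35^2
v^2 = 3175.3225
Fd = 0.5 * 0.96 * 1.15 * 0.0038 * 3175.3225 = 6.6606 N

6.6606 N


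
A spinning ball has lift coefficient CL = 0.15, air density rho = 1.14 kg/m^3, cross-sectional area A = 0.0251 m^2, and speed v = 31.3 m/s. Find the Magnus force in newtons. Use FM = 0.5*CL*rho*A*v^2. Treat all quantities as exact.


FM = 0.5 * CL * rho * A * v^2
FM = 0.5 * 0.15 * 1.14 * 0.0251 * 31.3^2
v^2 = 979.69
FM = 0.5 * 0.15 * 1.14 * 0.0251 * 979.69 = 2.1025 N

2.1025 N
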